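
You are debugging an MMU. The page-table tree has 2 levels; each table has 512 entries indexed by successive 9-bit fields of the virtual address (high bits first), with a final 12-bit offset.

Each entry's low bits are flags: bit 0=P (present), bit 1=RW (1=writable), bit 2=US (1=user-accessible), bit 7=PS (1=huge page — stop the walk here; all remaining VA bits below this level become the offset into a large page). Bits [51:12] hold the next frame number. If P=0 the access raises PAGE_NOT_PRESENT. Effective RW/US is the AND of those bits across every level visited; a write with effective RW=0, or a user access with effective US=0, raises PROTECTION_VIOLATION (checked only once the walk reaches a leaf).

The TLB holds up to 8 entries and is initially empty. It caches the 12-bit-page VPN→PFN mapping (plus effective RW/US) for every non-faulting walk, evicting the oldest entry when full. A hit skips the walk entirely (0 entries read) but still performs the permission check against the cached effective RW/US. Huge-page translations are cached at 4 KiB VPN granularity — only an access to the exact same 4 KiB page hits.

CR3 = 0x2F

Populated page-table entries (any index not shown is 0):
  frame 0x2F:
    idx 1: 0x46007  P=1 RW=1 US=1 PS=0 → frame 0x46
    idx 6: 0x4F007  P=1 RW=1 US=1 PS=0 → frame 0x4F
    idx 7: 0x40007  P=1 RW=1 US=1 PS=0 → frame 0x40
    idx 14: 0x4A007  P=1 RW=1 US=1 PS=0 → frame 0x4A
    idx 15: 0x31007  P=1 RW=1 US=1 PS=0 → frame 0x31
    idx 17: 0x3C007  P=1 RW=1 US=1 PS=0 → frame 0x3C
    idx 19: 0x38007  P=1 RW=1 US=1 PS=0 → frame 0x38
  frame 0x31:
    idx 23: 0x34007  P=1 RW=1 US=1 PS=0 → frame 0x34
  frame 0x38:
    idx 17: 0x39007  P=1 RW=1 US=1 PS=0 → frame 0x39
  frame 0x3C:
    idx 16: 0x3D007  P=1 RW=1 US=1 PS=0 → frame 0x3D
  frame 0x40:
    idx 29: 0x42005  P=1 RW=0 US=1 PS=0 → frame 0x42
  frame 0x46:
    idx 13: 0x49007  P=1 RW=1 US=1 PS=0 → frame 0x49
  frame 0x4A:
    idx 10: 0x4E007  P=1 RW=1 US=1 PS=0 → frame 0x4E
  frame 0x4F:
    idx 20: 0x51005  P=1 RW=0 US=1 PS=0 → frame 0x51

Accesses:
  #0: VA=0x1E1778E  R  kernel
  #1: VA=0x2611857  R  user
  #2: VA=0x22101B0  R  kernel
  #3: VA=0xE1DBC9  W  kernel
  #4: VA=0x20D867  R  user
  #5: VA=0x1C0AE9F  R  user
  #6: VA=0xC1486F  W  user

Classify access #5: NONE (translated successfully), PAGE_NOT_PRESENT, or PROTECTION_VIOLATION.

Trace:
#0 VA=0x1E1778E (r,kernel):
  lvl0: tbl 0x2F, slot 15 ⇒ 0x31007 (P1/RW1/US1/PS0)
  lvl1: tbl 0x31, slot 23 ⇒ 0x34007 (P1/RW1/US1/PS0)
  ⇒ phys 0x3478E  [2 reads]
#1 VA=0x2611857 (r,user):
  lvl0: tbl 0x2F, slot 19 ⇒ 0x38007 (P1/RW1/US1/PS0)
  lvl1: tbl 0x38, slot 17 ⇒ 0x39007 (P1/RW1/US1/PS0)
  ⇒ phys 0x39857  [2 reads]
#2 VA=0x22101B0 (r,kernel):
  lvl0: tbl 0x2F, slot 17 ⇒ 0x3C007 (P1/RW1/US1/PS0)
  lvl1: tbl 0x3C, slot 16 ⇒ 0x3D007 (P1/RW1/US1/PS0)
  ⇒ phys 0x3D1B0  [2 reads]
#3 VA=0xE1DBC9 (w,kernel):
  lvl0: tbl 0x2F, slot 7 ⇒ 0x40007 (P1/RW1/US1/PS0)
  lvl1: tbl 0x40, slot 29 ⇒ 0x42005 (P1/RW0/US1/PS0)
  ⇒ fault: PROTECTION_VIOLATION  — 2 lookups
#4 VA=0x20D867 (r,user):
  lvl0: tbl 0x2F, slot 1 ⇒ 0x46007 (P1/RW1/US1/PS0)
  lvl1: tbl 0x46, slot 13 ⇒ 0x49007 (P1/RW1/US1/PS0)
  ⇒ phys 0x49867  [2 reads]
#5 VA=0x1C0AE9F (r,user):
  lvl0: tbl 0x2F, slot 14 ⇒ 0x4A007 (P1/RW1/US1/PS0)
  lvl1: tbl 0x4A, slot 10 ⇒ 0x4E007 (P1/RW1/US1/PS0)
  ⇒ phys 0x4EE9F  [2 reads]
#6 VA=0xC1486F (w,user):
  lvl0: tbl 0x2F, slot 6 ⇒ 0x4F007 (P1/RW1/US1/PS0)
  lvl1: tbl 0x4F, slot 20 ⇒ 0x51005 (P1/RW0/US1/PS0)
  ⇒ fault: PROTECTION_VIOLATION  — 2 lookups

Access #5 fault: NONE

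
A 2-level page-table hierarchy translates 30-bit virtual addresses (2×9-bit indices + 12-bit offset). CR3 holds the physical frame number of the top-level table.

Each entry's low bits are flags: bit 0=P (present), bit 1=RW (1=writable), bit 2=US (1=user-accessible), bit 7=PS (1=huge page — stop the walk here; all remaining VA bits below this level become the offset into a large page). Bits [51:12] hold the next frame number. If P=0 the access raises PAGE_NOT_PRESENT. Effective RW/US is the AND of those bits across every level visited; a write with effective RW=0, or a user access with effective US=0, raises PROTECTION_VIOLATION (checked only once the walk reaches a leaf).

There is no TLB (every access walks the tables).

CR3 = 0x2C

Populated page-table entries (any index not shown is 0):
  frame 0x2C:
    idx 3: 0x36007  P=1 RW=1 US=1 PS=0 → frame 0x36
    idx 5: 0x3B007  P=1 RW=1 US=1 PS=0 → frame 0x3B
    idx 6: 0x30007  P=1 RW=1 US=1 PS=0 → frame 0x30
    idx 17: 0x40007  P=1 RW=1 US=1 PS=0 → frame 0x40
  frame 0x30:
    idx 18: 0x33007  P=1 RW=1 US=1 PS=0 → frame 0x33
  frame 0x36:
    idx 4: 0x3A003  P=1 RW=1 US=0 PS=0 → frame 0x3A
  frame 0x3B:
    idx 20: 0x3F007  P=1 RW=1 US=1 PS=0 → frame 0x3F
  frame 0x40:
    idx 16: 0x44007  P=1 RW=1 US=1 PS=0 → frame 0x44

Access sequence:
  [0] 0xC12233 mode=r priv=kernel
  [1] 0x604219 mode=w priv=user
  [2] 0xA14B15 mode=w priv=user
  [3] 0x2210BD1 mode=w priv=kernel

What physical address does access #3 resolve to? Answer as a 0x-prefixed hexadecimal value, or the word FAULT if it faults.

Trace:
#0 VA=0xC12233 (r,kernel):
  [0] read 0x2C idx=6: raw=0x30007 flags P=1 W=1 U=1 S=0
  [1] read 0x30 idx=18: raw=0x33007 flags P=1 W=1 U=1 S=0
  ✓ 0x33233  — 2 lookups
#1 VA=0x604219 (w,user):
  [0] read 0x2C idx=3: raw=0x36007 flags P=1 W=1 U=1 S=0
  [1] read 0x36 idx=4: raw=0x3A003 flags P=1 W=1 U=0 S=0
  → PROTECTION_VIOLATION  (2 entries read)
#2 VA=0xA14B15 (w,user):
  [0] read 0x2C idx=5: raw=0x3B007 flags P=1 W=1 U=1 S=0
  [1] read 0x3B idx=20: raw=0x3F007 flags P=1 W=1 U=1 S=0
  ✓ 0x3FB15  — 2 lookups
#3 VA=0x2210BD1 (w,kernel):
  [0] read 0x2C idx=17: raw=0x40007 flags P=1 W=1 U=1 S=0
  [1] read 0x40 idx=16: raw=0x44007 flags P=1 W=1 U=1 S=0
  ✓ 0x44BD1  — 2 lookups

Access #3 PA: 0x44BD1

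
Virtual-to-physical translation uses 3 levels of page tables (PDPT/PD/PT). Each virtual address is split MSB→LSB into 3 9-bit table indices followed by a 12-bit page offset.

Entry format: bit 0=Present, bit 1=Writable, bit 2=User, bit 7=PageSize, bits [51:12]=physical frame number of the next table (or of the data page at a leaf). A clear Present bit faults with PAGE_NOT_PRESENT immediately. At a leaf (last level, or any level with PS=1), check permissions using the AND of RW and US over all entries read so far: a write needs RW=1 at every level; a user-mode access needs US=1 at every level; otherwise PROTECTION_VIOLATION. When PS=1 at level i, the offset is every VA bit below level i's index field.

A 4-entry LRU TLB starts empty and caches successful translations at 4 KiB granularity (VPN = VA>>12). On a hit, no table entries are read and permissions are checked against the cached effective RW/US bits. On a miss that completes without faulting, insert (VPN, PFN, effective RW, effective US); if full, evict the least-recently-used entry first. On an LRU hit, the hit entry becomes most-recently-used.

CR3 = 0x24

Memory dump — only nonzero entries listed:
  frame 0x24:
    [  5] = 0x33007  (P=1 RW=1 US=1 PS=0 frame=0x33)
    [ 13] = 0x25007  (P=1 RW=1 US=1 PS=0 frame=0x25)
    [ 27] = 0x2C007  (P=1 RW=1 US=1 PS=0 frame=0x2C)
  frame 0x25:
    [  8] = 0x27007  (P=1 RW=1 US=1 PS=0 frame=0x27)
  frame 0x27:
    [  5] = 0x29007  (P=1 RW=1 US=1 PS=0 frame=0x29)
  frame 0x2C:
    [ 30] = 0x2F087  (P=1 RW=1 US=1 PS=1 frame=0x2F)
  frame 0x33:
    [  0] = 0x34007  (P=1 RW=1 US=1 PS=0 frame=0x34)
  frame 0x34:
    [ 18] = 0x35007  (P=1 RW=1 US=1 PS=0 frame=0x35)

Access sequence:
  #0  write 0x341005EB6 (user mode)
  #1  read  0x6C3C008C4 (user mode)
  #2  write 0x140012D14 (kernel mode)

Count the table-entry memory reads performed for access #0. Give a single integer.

Walk each access:
#0 VA=0x341005EB6 (w,user):
  L0 @0x24[13] → 0x25007  P=1,RW=1,US=1,PS=0
  L1 @0x25[8] → 0x27007  P=1,RW=1,US=1,PS=0
  L2 @0x27[5] → 0x29007  P=1,RW=1,US=1,PS=0
  ⇒ phys 0x29EB6  [3 reads]
#1 VA=0x6C3C008C4 (r,user):
  L0 @0x24[27] → 0x2C007  P=1,RW=1,US=1,PS=0
  L1 @0x2C[30] → 0x2F087  P=1,RW=1,US=1,PS=1
  ⇒ phys 0x2F8C4 (huge @L1)  [2 reads]
#2 VA=0x140012D14 (w,kernel):
  L0 @0x24[5] → 0x33007  P=1,RW=1,US=1,PS=0
  L1 @0x33[0] → 0x34007  P=1,RW=1,US=1,PS=0
  L2 @0x34[18] → 0x35007  P=1,RW=1,US=1,PS=0
  ⇒ phys 0x35D14  [3 reads]

Entries read for #0: 3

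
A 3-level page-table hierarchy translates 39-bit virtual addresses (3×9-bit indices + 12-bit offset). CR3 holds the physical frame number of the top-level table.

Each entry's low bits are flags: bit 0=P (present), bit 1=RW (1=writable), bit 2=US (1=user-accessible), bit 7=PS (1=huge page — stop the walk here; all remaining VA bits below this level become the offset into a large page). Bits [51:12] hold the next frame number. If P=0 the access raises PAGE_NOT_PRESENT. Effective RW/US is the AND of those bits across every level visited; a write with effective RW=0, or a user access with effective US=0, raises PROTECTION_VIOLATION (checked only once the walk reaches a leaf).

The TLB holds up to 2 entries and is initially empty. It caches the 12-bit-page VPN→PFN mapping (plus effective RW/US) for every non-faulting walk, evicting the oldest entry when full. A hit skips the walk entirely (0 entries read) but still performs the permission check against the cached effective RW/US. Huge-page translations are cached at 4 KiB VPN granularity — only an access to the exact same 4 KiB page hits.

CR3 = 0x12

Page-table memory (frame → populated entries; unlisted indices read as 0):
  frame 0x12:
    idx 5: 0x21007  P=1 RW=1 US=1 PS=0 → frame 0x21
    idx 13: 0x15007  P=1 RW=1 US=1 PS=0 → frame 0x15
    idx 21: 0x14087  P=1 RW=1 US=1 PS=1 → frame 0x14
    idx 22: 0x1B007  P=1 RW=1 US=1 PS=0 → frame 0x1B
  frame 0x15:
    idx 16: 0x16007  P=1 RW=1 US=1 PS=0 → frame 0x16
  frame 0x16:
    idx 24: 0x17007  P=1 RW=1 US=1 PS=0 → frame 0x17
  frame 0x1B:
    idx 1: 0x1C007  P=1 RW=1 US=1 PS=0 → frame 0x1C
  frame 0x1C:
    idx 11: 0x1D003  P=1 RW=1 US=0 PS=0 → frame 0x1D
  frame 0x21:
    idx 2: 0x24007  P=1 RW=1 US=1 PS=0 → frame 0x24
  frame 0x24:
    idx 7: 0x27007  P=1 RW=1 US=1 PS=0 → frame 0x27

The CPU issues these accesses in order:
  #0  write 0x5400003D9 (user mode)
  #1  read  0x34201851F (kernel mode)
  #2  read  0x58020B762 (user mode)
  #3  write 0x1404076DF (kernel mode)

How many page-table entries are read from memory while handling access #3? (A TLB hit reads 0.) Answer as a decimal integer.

Walk each access:
#0 VA=0x5400003D9 (w,user):
  [0] read 0x12 idx=21: raw=0x14087 flags P=1 W=1 U=1 S=1
  ⇒ phys 0x143D9 (huge @L0)  [1 reads]
#1 VA=0x34201851F (r,kernel):
  [0] read 0x12 idx=13: raw=0x15007 flags P=1 W=1 U=1 S=0
  [1] read 0x15 idx=16: raw=0x16007 flags P=1 W=1 U=1 S=0
  [2] read 0x16 idx=24: raw=0x17007 flags P=1 W=1 U=1 S=0
  ⇒ phys 0x1751F  [3 reads]
#2 VA=0x58020B762 (r,user):
  [0] read 0x12 idx=22: raw=0x1B007 flags P=1 W=1 U=1 S=0
  [1] read 0x1B idx=1: raw=0x1C007 flags P=1 W=1 U=1 S=0
  [2] read 0x1C idx=11: raw=0x1D003 flags P=1 W=1 U=0 S=0
  ✗ PROTECTION_VIOLATION  [3 reads]
#3 VA=0x1404076DF (w,kernel):
  [0] read 0x12 idx=5: raw=0x21007 flags P=1 W=1 U=1 S=0
  [1] read 0x21 idx=2: raw=0x24007 flags P=1 W=1 U=1 S=0
  [2] read 0x24 idx=7: raw=0x27007 flags P=1 W=1 U=1 S=0
  ⇒ phys 0x276DF  [3 reads]

Entries read for #3: 3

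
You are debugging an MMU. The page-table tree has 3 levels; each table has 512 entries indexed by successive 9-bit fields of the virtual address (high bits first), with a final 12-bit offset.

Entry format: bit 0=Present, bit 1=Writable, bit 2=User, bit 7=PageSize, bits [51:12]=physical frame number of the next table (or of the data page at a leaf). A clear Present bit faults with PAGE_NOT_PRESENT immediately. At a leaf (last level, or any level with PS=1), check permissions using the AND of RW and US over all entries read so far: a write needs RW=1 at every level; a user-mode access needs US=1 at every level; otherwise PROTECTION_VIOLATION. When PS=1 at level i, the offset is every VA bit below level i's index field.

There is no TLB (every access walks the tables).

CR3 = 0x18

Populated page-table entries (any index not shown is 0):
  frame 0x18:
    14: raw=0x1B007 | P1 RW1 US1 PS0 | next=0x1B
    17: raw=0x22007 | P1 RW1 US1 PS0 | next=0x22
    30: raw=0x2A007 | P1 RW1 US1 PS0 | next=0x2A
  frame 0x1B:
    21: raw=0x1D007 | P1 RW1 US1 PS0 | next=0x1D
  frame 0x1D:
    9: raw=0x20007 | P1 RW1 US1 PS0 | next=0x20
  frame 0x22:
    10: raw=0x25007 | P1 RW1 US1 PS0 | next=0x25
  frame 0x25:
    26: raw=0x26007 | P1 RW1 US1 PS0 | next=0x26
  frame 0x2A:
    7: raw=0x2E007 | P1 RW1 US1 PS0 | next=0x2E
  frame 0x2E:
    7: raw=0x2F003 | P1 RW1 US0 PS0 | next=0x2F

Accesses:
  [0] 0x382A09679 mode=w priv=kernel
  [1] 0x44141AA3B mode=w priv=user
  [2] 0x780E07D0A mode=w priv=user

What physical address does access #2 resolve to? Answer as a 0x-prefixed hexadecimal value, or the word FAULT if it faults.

Per-access translation:
#0 VA=0x382A09679 (w,kernel):
  L0 @0x18[14] → 0x1B007  P=1,RW=1,US=1,PS=0
  L1 @0x1B[21] → 0x1D007  P=1,RW=1,US=1,PS=0
  L2 @0x1D[9] → 0x20007  P=1,RW=1,US=1,PS=0
  ⇒ phys 0x20679  [3 reads]
#1 VA=0x44141AA3B (w,user):
  L0 @0x18[17] → 0x22007  P=1,RW=1,US=1,PS=0
  L1 @0x22[10] → 0x25007  P=1,RW=1,US=1,PS=0
  L2 @0x25[26] → 0x26007  P=1,RW=1,US=1,PS=0
  ⇒ phys 0x26A3B  [3 reads]
#2 VA=0x780E07D0A (w,user):
  L0 @0x18[30] → 0x2A007  P=1,RW=1,US=1,PS=0
  L1 @0x2A[7] → 0x2E007  P=1,RW=1,US=1,PS=0
  L2 @0x2E[7] → 0x2F003  P=1,RW=1,US=0,PS=0
  → PROTECTION_VIOLATION  (3 entries read)

Access #2 PA: FAULT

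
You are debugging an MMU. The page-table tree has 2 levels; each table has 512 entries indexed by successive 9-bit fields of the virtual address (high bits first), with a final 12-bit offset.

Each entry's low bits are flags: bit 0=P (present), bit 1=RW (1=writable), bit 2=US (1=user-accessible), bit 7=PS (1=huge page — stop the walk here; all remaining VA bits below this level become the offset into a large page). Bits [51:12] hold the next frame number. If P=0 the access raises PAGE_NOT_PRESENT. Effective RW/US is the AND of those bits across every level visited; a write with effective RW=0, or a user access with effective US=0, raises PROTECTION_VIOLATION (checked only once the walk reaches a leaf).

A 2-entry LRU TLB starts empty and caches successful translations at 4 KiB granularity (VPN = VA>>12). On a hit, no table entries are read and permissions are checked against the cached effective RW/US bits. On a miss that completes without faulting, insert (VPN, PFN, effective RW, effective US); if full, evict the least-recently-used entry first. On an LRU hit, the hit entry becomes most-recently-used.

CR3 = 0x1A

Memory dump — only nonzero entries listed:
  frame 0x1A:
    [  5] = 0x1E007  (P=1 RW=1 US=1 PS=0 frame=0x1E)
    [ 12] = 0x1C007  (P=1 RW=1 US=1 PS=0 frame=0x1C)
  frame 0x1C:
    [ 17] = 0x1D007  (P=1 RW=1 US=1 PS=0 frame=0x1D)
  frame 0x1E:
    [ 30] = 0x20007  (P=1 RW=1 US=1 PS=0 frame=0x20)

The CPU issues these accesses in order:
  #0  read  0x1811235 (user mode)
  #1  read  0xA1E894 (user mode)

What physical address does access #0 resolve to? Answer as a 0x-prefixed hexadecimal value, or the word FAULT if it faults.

Trace:
#0 VA=0x1811235 (r,user):
  L0: frame=0x1A idx=12 entry=0x1C007 [P=1 RW=1 US=1 PS=0]
  L1: frame=0x1C idx=17 entry=0x1D007 [P=1 RW=1 US=1 PS=0]
  → PA=0x1D235  (2 entries read)
#1 VA=0xA1E894 (r,user):
  L0: frame=0x1A idx=5 entry=0x1E007 [P=1 RW=1 US=1 PS=0]
  L1: frame=0x1E idx=30 entry=0x20007 [P=1 RW=1 US=1 PS=0]
  → PA=0x20894  (2 entries read)

Access #0 PA: 0x1D235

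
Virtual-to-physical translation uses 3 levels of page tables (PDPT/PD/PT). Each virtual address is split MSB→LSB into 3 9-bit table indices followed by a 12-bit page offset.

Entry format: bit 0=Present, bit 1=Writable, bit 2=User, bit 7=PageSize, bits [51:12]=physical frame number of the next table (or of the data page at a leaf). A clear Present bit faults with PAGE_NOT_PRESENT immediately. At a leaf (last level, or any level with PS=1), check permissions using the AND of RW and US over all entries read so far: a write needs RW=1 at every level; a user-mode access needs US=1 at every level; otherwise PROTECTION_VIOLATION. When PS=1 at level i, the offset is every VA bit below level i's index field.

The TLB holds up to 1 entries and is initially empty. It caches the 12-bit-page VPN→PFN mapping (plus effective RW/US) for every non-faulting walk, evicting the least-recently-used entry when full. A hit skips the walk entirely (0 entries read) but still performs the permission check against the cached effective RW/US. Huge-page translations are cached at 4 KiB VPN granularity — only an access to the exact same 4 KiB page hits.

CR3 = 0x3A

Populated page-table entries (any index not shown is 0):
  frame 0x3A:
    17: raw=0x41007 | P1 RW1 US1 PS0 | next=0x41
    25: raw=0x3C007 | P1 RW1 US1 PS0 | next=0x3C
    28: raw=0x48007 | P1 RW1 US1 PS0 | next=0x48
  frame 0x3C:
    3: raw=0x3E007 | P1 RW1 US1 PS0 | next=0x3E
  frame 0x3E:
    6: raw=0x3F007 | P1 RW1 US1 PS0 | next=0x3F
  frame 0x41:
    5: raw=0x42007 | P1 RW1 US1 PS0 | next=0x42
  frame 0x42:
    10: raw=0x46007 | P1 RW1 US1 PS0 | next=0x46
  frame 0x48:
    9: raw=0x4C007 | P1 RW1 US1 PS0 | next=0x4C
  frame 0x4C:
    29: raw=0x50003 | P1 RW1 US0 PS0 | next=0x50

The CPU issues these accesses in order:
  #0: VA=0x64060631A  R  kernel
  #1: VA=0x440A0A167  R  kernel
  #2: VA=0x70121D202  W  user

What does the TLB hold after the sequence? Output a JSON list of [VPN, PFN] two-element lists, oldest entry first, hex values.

Trace:
#0 VA=0x64060631A (r,kernel):
  L0 @0x3A[25] → 0x3C007  P=1,RW=1,US=1,PS=0
  L1 @0x3C[3] → 0x3E007  P=1,RW=1,US=1,PS=0
  L2 @0x3E[6] → 0x3F007  P=1,RW=1,US=1,PS=0
  ⇒ phys 0x3F31A  [3 reads]
#1 VA=0x440A0A167 (r,kernel):
  L0 @0x3A[17] → 0x41007  P=1,RW=1,US=1,PS=0
  L1 @0x41[5] → 0x42007  P=1,RW=1,US=1,PS=0
  L2 @0x42[10] → 0x46007  P=1,RW=1,US=1,PS=0
  ⇒ phys 0x46167  [3 reads]
#2 VA=0x70121D202 (w,user):
  L0 @0x3A[28] → 0x48007  P=1,RW=1,US=1,PS=0
  L1 @0x48[9] → 0x4C007  P=1,RW=1,US=1,PS=0
  L2 @0x4C[29] → 0x50003  P=1,RW=1,US=0,PS=0
  ⇒ fault: PROTECTION_VIOLATION  — 3 lookups

TLB: [["0x440A0A", "0x46"]]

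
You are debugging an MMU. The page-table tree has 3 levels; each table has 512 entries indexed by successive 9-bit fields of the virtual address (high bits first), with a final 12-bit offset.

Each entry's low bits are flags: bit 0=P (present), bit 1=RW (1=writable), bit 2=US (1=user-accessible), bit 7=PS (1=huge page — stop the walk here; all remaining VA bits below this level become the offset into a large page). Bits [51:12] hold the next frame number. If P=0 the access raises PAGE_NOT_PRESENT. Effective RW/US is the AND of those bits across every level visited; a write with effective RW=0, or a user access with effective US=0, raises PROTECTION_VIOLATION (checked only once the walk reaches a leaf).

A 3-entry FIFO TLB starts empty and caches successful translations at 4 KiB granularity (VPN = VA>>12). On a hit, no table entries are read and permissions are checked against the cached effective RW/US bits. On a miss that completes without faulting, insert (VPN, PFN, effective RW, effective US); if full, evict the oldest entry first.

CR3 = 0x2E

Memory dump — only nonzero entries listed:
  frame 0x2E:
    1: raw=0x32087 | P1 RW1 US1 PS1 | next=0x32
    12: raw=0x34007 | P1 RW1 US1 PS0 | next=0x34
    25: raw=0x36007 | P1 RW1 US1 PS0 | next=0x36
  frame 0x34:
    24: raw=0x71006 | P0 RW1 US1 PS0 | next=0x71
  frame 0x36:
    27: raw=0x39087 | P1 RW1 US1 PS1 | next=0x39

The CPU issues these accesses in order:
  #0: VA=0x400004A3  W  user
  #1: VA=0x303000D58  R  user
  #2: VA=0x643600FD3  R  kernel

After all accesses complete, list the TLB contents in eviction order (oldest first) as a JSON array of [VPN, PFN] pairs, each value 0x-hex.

Walk each access:
#0 VA=0x400004A3 (w,user):
  lvl0: tbl 0x2E, slot 1 ⇒ 0x32087 (P1/RW1/US1/PS1)
  ✓ 0x324A3 (huge @L0)  — 1 lookups
#1 VA=0x303000D58 (r,user):
  lvl0: tbl 0x2E, slot 12 ⇒ 0x34007 (P1/RW1/US1/PS0)
  lvl1: tbl 0x34, slot 24 ⇒ 0x71006 (P0/RW1/US1/PS0)
  ⇒ fault: PAGE_NOT_PRESENT  — 2 lookups
#2 VA=0x643600FD3 (r,kernel):
  lvl0: tbl 0x2E, slot 25 ⇒ 0x36007 (P1/RW1/US1/PS0)
  lvl1: tbl 0x36, slot 27 ⇒ 0x39087 (P1/RW1/US1/PS1)
  ✓ 0x39FD3 (huge @L1)  — 2 lookups

TLB: [["0x40000", "0x32"], ["0x643600", "0x39"]]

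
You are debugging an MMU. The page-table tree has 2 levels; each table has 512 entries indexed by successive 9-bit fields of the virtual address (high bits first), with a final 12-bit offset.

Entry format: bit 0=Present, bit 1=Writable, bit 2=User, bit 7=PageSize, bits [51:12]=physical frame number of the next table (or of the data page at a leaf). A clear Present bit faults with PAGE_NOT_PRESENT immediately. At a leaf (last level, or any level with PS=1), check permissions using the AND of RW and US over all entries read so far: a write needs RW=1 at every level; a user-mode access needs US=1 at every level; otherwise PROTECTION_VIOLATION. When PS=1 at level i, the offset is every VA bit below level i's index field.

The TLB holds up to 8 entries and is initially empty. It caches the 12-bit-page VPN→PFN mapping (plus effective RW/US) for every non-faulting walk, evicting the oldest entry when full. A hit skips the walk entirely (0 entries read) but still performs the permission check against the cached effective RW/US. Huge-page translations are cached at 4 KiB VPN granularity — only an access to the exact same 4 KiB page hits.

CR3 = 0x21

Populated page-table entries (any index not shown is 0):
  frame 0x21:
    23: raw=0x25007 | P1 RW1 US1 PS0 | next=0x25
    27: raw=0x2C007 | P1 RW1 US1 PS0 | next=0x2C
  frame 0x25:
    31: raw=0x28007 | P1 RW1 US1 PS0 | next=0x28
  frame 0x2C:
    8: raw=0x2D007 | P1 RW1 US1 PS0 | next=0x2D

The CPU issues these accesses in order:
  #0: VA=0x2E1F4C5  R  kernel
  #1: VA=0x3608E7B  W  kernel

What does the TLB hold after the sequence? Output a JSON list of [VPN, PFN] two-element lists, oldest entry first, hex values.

Trace:
#0 VA=0x2E1F4C5 (r,kernel):
  [0] read 0x21 idx=23: raw=0x25007 flags P=1 W=1 U=1 S=0
  [1] read 0x25 idx=31: raw=0x28007 flags P=1 W=1 U=1 S=0
  ⇒ phys 0x284C5  [2 reads]
#1 VA=0x3608E7B (w,kernel):
  [0] read 0x21 idx=27: raw=0x2C007 flags P=1 W=1 U=1 S=0
  [1] read 0x2C idx=8: raw=0x2D007 flags P=1 W=1 U=1 S=0
  ⇒ phys 0x2DE7B  [2 reads]

TLB: [["0x2E1F", "0x28"], ["0x3608", "0x2D"]]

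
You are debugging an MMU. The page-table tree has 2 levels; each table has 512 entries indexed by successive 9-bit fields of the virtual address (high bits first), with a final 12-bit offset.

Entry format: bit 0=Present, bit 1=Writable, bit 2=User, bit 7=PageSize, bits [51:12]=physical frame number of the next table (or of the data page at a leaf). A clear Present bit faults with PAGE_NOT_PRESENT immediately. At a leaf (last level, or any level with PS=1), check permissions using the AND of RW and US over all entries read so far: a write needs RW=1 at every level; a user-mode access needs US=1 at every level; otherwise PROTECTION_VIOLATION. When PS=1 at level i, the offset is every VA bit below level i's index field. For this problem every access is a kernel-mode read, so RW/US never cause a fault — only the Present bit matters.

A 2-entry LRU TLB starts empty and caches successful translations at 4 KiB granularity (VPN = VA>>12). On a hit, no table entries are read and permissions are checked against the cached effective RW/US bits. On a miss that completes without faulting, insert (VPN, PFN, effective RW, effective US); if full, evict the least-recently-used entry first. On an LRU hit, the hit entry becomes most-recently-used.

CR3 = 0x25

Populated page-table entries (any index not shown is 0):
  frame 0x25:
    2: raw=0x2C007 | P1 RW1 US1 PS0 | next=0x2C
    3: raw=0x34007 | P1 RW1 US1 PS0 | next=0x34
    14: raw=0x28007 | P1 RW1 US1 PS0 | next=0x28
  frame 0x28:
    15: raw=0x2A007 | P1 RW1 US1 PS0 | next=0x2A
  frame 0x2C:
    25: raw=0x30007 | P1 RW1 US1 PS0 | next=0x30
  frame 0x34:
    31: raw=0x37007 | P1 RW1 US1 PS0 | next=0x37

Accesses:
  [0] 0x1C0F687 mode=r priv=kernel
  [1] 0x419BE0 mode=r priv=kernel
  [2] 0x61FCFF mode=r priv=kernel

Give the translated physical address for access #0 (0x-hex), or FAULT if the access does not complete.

Per-access translation:
#0 VA=0x1C0F687 (r,kernel):
  L0: frame=0x25 idx=14 entry=0x28007 [P=1 RW=1 US=1 PS=0]
  L1: frame=0x28 idx=15 entry=0x2A007 [P=1 RW=1 US=1 PS=0]
  → PA=0x2A687  (2 entries read)
#1 VA=0x419BE0 (r,kernel):
  L0: frame=0x25 idx=2 entry=0x2C007 [P=1 RW=1 US=1 PS=0]
  L1: frame=0x2C idx=25 entry=0x30007 [P=1 RW=1 US=1 PS=0]
  → PA=0x30BE0  (2 entries read)
#2 VA=0x61FCFF (r,kernel):
  L0: frame=0x25 idx=3 entry=0x34007 [P=1 RW=1 US=1 PS=0]
  L1: frame=0x34 idx=31 entry=0x37007 [P=1 RW=1 US=1 PS=0]
  → PA=0x37CFF  (2 entries read)

Access #0 PA: 0x2A687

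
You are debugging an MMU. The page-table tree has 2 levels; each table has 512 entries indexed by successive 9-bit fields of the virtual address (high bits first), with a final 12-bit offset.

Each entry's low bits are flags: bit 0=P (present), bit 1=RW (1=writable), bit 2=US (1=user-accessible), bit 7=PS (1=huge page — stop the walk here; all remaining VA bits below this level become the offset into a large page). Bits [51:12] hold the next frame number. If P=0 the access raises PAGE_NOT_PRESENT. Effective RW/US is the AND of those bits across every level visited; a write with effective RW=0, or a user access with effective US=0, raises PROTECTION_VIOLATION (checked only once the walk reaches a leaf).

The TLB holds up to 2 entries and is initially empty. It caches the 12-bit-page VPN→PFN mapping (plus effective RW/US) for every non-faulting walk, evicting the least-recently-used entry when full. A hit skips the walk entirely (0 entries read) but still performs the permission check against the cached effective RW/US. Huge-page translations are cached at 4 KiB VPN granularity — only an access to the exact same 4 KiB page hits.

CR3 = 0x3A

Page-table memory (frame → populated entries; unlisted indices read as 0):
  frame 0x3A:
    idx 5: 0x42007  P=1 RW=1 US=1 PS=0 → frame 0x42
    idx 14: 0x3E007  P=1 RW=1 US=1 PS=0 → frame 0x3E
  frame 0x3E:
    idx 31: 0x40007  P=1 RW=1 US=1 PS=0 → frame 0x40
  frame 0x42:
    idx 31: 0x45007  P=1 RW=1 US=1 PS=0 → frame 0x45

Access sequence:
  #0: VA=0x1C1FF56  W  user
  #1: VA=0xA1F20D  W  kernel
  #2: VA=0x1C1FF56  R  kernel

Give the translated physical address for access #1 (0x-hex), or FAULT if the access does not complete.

Walk each access:
#0 VA=0x1C1FF56 (w,user):
  [0] read 0x3A idx=14: raw=0x3E007 flags P=1 W=1 U=1 S=0
  [1] read 0x3E idx=31: raw=0x40007 flags P=1 W=1 U=1 S=0
  ⇒ phys 0x40F56  [2 reads]
#1 VA=0xA1F20D (w,kernel):
  [0] read 0x3A idx=5: raw=0x42007 flags P=1 W=1 U=1 S=0
  [1] read 0x42 idx=31: raw=0x45007 flags P=1 W=1 U=1 S=0
  ⇒ phys 0x4520D  [2 reads]
#2 VA=0x1C1FF56 (r,kernel):
  TLB hit vpn=0x1C1F → PA=0x40F56

Access #1 PA: 0x4520D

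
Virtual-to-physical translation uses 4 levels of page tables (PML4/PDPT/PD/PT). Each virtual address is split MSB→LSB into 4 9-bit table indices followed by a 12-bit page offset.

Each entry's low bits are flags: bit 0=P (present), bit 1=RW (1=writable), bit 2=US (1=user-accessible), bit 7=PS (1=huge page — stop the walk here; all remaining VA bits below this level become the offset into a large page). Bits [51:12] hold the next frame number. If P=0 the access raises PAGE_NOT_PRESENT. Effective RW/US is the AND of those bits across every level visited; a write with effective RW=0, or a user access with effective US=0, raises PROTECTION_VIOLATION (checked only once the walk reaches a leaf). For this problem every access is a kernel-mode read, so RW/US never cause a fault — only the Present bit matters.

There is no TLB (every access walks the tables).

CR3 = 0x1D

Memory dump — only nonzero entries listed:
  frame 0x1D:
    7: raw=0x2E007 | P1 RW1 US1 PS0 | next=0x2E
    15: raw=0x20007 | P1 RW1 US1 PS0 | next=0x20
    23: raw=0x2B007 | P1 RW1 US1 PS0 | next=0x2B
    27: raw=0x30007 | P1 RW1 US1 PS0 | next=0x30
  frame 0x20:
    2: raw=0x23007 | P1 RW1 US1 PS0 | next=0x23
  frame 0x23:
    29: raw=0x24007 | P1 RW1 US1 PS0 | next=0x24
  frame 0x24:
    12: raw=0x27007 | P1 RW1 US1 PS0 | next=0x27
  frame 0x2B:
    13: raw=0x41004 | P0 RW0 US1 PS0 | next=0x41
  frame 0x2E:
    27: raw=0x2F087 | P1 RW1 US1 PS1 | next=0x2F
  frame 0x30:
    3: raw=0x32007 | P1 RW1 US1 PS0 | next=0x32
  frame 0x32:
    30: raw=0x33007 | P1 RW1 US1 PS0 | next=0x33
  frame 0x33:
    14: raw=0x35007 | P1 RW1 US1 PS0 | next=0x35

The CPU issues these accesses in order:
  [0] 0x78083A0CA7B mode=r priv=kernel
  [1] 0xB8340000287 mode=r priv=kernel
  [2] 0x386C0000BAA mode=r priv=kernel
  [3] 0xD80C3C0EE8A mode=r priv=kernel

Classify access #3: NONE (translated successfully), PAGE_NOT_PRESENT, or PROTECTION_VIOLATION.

Trace:
#0 VA=0x78083A0CA7B (r,kernel):
  lvl0: tbl 0x1D, slot 15 ⇒ 0x20007 (P1/RW1/US1/PS0)
  lvl1: tbl 0x20, slot 2 ⇒ 0x23007 (P1/RW1/US1/PS0)
  lvl2: tbl 0x23, slot 29 ⇒ 0x24007 (P1/RW1/US1/PS0)
  lvl3: tbl 0x24, slot 12 ⇒ 0x27007 (P1/RW1/US1/PS0)
  → PA=0x27A7B  (4 entries read)
#1 VA=0xB8340000287 (r,kernel):
  lvl0: tbl 0x1D, slot 23 ⇒ 0x2B007 (P1/RW1/US1/PS0)
  lvl1: tbl 0x2B, slot 13 ⇒ 0x41004 (P0/RW0/US1/PS0)
  ✗ PAGE_NOT_PRESENT  [2 reads]
#2 VA=0x386C0000BAA (r,kernel):
  lvl0: tbl 0x1D, slot 7 ⇒ 0x2E007 (P1/RW1/US1/PS0)
  lvl1: tbl 0x2E, slot 27 ⇒ 0x2F087 (P1/RW1/US1/PS1)
  → PA=0x2FBAA (huge @L1)  (2 entries read)
#3 VA=0xD80C3C0EE8A (r,kernel):
  lvl0: tbl 0x1D, slot 27 ⇒ 0x30007 (P1/RW1/US1/PS0)
  lvl1: tbl 0x30, slot 3 ⇒ 0x32007 (P1/RW1/US1/PS0)
  lvl2: tbl 0x32, slot 30 ⇒ 0x33007 (P1/RW1/US1/PS0)
  lvl3: tbl 0x33, slot 14 ⇒ 0x35007 (P1/RW1/US1/PS0)
  → PA=0x35E8A  (4 entries read)

Access #3 fault: NONE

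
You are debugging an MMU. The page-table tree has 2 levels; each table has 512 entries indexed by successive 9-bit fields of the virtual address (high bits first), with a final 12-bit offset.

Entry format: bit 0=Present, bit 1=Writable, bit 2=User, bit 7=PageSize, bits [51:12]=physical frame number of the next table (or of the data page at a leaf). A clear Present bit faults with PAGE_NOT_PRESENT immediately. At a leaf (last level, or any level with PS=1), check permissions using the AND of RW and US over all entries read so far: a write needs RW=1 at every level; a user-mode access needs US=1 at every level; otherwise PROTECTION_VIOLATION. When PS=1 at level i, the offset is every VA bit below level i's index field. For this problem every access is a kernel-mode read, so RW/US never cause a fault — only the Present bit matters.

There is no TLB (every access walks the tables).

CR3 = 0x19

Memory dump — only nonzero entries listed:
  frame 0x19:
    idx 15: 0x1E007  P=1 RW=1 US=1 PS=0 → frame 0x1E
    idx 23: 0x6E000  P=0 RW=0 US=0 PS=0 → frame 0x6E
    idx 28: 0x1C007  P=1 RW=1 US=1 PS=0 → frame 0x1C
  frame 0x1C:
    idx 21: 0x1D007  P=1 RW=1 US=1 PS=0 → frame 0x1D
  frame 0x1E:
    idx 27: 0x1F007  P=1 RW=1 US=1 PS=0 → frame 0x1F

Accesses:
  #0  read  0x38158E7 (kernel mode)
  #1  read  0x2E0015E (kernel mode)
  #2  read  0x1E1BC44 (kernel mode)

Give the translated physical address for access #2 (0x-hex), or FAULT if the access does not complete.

Per-access translation:
#0 VA=0x38158E7 (r,kernel):
  [0] read 0x19 idx=28: raw=0x1C007 flags P=1 W=1 U=1 S=0
  [1] read 0x1C idx=21: raw=0x1D007 flags P=1 W=1 U=1 S=0
  ✓ 0x1D8E7  — 2 lookups
#1 VA=0x2E0015E (r,kernel):
  [0] read 0x19 idx=23: raw=0x6E000 flags P=0 W=0 U=0 S=0
  ✗ PAGE_NOT_PRESENT  [1 reads]
#2 VA=0x1E1BC44 (r,kernel):
  [0] read 0x19 idx=15: raw=0x1E007 flags P=1 W=1 U=1 S=0
  [1] read 0x1E idx=27: raw=0x1F007 flags P=1 W=1 U=1 S=0
  ✓ 0x1FC44  — 2 lookups

Access #2 PA: 0x1FC44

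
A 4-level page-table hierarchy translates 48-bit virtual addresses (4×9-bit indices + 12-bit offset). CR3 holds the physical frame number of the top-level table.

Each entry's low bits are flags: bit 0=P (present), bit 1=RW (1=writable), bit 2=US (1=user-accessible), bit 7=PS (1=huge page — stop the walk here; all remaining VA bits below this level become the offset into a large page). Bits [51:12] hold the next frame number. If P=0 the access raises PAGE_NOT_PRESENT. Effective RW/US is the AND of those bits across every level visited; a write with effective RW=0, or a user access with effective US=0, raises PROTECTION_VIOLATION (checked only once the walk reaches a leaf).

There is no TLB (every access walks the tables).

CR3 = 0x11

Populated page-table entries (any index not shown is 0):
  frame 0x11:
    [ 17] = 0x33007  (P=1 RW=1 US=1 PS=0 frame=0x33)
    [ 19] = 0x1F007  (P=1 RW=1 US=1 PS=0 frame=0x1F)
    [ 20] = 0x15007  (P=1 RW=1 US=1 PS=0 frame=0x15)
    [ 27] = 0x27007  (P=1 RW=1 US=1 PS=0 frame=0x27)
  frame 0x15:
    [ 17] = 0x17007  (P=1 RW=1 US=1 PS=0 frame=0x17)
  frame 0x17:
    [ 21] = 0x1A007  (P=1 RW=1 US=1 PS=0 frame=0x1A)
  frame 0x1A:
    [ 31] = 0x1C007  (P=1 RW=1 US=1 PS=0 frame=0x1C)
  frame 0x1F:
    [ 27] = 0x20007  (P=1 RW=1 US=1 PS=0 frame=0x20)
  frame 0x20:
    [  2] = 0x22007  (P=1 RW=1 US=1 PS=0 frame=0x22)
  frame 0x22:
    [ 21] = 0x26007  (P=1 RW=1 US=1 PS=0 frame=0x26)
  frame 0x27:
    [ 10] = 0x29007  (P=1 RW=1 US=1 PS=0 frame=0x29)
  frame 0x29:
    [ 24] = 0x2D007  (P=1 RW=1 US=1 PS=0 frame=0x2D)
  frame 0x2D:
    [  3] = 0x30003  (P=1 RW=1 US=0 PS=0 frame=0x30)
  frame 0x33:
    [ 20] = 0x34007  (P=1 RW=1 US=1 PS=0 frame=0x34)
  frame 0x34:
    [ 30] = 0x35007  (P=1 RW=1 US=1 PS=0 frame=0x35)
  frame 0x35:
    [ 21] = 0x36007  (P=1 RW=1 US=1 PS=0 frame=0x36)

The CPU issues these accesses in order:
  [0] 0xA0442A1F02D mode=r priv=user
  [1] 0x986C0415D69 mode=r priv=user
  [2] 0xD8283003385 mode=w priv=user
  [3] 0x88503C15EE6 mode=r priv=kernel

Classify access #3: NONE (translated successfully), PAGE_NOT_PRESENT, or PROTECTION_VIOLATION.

Trace:
#0 VA=0xA0442A1F02D (r,user):
  L0 @0x11[20] → 0x15007  P=1,RW=1,US=1,PS=0
  L1 @0x15[17] → 0x17007  P=1,RW=1,US=1,PS=0
  L2 @0x17[21] → 0x1A007  P=1,RW=1,US=1,PS=0
  L3 @0x1A[31] → 0x1C007  P=1,RW=1,US=1,PS=0
  → PA=0x1C02D  (4 entries read)
#1 VA=0x986C0415D69 (r,user):
  L0 @0x11[19] → 0x1F007  P=1,RW=1,US=1,PS=0
  L1 @0x1F[27] → 0x20007  P=1,RW=1,US=1,PS=0
  L2 @0x20[2] → 0x22007  P=1,RW=1,US=1,PS=0
  L3 @0x22[21] → 0x26007  P=1,RW=1,US=1,PS=0
  → PA=0x26D69  (4 entries read)
#2 VA=0xD8283003385 (w,user):
  L0 @0x11[27] → 0x27007  P=1,RW=1,US=1,PS=0
  L1 @0x27[10] → 0x29007  P=1,RW=1,US=1,PS=0
  L2 @0x29[24] → 0x2D007  P=1,RW=1,US=1,PS=0
  L3 @0x2D[3] → 0x30003  P=1,RW=1,US=0,PS=0
  → PROTECTION_VIOLATION  (4 entries read)
#3 VA=0x88503C15EE6 (r,kernel):
  L0 @0x11[17] → 0x33007  P=1,RW=1,US=1,PS=0
  L1 @0x33[20] → 0x34007  P=1,RW=1,US=1,PS=0
  L2 @0x34[30] → 0x35007  P=1,RW=1,US=1,PS=0
  L3 @0x35[21] → 0x36007  P=1,RW=1,US=1,PS=0
  → PA=0x36EE6  (4 entries read)

Access #3 fault: NONE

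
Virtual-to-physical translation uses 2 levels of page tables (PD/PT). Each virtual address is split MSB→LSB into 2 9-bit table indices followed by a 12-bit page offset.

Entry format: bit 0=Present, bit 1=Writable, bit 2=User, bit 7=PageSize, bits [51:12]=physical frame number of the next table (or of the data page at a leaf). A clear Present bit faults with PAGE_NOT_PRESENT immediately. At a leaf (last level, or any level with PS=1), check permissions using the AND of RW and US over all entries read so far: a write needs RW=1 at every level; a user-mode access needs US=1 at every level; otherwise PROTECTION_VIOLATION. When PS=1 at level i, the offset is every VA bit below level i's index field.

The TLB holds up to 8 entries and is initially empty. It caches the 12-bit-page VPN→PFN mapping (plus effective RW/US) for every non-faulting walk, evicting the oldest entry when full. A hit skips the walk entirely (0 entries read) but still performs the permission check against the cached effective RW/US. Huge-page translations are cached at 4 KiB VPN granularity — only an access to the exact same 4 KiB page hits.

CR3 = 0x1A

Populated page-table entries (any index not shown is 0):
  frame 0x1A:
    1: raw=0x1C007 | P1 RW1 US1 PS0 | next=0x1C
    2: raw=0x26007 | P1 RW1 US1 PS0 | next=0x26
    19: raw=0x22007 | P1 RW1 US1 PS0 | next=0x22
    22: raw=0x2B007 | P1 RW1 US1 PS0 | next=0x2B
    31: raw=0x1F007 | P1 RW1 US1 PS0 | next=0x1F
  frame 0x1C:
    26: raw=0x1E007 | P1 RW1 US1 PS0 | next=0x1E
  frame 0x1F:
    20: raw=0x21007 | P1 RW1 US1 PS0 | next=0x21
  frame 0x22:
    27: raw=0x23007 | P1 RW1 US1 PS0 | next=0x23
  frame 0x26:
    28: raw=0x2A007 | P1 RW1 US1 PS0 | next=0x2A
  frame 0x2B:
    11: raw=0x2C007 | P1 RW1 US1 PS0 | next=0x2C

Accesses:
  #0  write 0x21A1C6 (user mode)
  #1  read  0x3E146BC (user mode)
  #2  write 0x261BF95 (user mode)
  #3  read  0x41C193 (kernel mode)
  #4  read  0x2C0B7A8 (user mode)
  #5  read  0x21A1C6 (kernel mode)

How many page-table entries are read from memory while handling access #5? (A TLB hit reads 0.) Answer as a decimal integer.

Walk each access:
#0 VA=0x21A1C6 (w,user):
  L0: frame=0x1A idx=1 entry=0x1C007 [P=1 RW=1 US=1 PS=0]
  L1: frame=0x1C idx=26 entry=0x1E007 [P=1 RW=1 US=1 PS=0]
  ✓ 0x1E1C6  — 2 lookups
#1 VA=0x3E146BC (r,user):
  L0: frame=0x1A idx=31 entry=0x1F007 [P=1 RW=1 US=1 PS=0]
  L1: frame=0x1F idx=20 entry=0x21007 [P=1 RW=1 US=1 PS=0]
  ✓ 0x216BC  — 2 lookups
#2 VA=0x261BF95 (w,user):
  L0: frame=0x1A idx=19 entry=0x22007 [P=1 RW=1 US=1 PS=0]
  L1: frame=0x22 idx=27 entry=0x23007 [P=1 RW=1 US=1 PS=0]
  ✓ 0x23F95  — 2 lookups
#3 VA=0x41C193 (r,kernel):
  L0: frame=0x1A idx=2 entry=0x26007 [P=1 RW=1 US=1 PS=0]
  L1: frame=0x26 idx=28 entry=0x2A007 [P=1 RW=1 US=1 PS=0]
  ✓ 0x2A193  — 2 lookups
#4 VA=0x2C0B7A8 (r,user):
  L0: frame=0x1A idx=22 entry=0x2B007 [P=1 RW=1 US=1 PS=0]
  L1: frame=0x2B idx=11 entry=0x2C007 [P=1 RW=1 US=1 PS=0]
  ✓ 0x2C7A8  — 2 lookups
#5 VA=0x21A1C6 (r,kernel):
  TLB hit vpn=0x21A → PA=0x1E1C6

Entries read for #5: 0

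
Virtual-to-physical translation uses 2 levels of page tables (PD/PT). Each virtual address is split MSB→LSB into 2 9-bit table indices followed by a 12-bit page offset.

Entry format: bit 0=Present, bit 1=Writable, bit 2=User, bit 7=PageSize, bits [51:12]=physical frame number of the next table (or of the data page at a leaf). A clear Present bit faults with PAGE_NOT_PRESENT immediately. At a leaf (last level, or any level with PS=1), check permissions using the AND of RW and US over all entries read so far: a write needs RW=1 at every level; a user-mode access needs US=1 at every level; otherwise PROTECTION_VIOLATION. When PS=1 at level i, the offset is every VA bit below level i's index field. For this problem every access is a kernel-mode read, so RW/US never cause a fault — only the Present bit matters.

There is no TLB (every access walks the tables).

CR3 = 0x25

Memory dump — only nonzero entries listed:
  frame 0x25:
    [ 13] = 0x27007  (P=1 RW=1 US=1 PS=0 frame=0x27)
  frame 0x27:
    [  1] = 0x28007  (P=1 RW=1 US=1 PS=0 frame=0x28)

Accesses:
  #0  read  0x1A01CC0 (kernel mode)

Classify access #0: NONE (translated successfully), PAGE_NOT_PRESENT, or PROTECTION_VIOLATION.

Walk each access:
#0 VA=0x1A01CC0 (r,kernel):
  [0] read 0x25 idx=13: raw=0x27007 flags P=1 W=1 U=1 S=0
  [1] read 0x27 idx=1: raw=0x28007 flags P=1 W=1 U=1 S=0
  ⇒ phys 0x28CC0  [2 reads]

Access #0 fault: NONE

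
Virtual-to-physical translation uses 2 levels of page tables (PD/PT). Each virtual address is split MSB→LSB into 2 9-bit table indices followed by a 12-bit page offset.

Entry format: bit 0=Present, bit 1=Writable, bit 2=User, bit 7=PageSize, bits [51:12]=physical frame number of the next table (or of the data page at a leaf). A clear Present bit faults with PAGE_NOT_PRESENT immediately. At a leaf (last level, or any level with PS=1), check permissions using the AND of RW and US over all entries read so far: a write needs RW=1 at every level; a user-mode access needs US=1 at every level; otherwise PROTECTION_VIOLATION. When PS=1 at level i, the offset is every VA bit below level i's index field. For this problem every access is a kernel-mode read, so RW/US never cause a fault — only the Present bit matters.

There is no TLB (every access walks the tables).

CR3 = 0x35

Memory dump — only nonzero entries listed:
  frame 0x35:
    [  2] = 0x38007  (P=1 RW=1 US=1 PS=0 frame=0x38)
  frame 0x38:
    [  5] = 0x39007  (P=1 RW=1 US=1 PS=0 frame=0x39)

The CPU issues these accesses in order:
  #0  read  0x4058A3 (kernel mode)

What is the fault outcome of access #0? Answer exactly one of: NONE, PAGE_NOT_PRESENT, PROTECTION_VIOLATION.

Walk each access:
#0 VA=0x4058A3 (r,kernel):
  L0: frame=0x35 idx=2 entry=0x38007 [P=1 RW=1 US=1 PS=0]
  L1: frame=0x38 idx=5 entry=0x39007 [P=1 RW=1 US=1 PS=0]
  ⇒ phys 0x398A3  [2 reads]

Access #0 fault: NONE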